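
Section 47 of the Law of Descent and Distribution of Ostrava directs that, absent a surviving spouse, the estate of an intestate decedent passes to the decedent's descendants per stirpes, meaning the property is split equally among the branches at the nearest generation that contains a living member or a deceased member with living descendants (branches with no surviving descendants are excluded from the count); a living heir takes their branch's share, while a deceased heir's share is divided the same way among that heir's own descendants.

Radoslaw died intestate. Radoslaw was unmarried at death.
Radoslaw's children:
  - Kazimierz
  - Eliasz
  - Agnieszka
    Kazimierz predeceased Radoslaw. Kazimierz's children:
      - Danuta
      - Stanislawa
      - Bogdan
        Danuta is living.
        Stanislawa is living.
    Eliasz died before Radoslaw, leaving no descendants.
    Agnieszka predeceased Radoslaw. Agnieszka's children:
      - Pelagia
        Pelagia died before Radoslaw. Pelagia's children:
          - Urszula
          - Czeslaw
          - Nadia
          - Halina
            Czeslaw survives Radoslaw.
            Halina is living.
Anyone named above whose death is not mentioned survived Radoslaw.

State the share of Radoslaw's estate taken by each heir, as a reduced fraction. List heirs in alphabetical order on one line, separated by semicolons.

Bogdan 1/6; Czeslaw 1/8; Danuta 1/6; Halina 1/8; Nadia 1/8; Stanislawa 1/6; Urszula 1/8

There is no surviving spouse, so the entire estate passes to Radoslaw's descendants per stirpes.
Eliasz left no surviving issue, so that branch lapses and is disregarded.
The estate is divided into 2 equal shares of 1/2 among Kazimierz, Agnieszka.
Kazimierz predeceased; the 1/2 allotted to Kazimierz's branch passes to Kazimierz's issue by representation.
The 1/2 is divided into 3 equal shares of 1/6 among Danuta, Stanislawa, Bogdan.
Danuta is living and takes 1/6.
Stanislawa is living and takes 1/6.
Bogdan is living and takes 1/6.
Agnieszka predeceased; the 1/2 allotted to Agnieszka's branch passes to Agnieszka's issue by representation.
Pelagia's line is the sole branch at this level, so the full 1/2 passes to Pelagia's issue by representation.
The 1/2 is divided into 4 equal shares of 1/8 among Urszula, Czeslaw, Nadia, Halina.
Urszula is living and takes 1/8.
Czeslaw is living and takes 1/8.
Nadia is living and takes 1/8.
Halina is living and takes 1/8.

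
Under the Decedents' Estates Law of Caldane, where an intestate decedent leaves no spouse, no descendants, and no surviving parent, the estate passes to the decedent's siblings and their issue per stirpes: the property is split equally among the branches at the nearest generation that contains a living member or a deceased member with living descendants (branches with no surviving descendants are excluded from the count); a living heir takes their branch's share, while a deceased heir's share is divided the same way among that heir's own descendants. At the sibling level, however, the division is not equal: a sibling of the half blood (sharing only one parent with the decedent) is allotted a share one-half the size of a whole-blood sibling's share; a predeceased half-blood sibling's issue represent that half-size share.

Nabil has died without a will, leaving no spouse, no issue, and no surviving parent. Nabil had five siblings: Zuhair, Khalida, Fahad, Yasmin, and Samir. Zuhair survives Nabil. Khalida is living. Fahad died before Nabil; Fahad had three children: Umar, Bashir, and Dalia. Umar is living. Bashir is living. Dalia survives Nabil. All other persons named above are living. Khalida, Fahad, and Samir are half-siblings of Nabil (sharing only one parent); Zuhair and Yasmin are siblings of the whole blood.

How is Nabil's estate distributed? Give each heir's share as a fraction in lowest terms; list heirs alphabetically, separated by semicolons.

No spouse, descendants, or parent survives, so the estate passes to Nabil's siblings per stirpes.
Half-blood siblings count for one-half the weight of whole-blood siblings at the initial division.
Dividing 1 in proportion to weights (total weight 7/2): Zuhair (weight 1) → 2/7; Khalida (weight 1/2) → 1/7; Fahad (weight 1/2) → 1/7; Yasmin (weight 1) → 2/7; Samir (weight 1/2) → 1/7.
Zuhair is living and takes 2/7.
Khalida is living and takes 1/7.
Fahad predeceased; the 1/7 allotted to Fahad's branch passes to Fahad's issue by representation.
The 1/7 is divided into 3 equal shares of 1/21 among Umar, Bashir, Dalia.
Umar is living and takes 1/21.
Bashir is living and takes 1/21.
Dalia is living and takes 1/21.
Yasmin is living and takes 2/7.
Samir is living and takes 1/7.

Bashir 1/21; Dalia 1/21; Khalida 1/7; Samir 1/7; Umar 1/21; Yasmin 2/7; Zuhair 2/7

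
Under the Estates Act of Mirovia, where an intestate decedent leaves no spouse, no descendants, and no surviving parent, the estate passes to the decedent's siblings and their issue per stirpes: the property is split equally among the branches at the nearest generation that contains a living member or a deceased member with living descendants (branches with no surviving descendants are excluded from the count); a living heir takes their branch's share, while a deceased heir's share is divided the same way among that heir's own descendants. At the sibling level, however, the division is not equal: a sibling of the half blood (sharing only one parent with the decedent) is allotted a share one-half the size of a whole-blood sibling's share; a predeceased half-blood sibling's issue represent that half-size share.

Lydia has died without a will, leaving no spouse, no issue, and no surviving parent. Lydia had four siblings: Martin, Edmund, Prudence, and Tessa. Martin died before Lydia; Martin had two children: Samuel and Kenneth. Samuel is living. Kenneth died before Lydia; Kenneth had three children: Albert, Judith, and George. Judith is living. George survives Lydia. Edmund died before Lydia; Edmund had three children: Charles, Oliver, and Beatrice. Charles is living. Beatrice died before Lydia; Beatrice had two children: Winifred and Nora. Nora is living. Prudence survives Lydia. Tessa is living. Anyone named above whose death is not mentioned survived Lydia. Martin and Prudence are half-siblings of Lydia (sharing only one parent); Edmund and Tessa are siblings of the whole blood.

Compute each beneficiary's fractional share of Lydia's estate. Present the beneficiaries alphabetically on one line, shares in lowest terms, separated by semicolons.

No spouse, descendants, or parent survives, so the estate passes to Lydia's siblings per stirpes.
Half-blood siblings count for one-half the weight of whole-blood siblings at the initial division.
Dividing 1 in proportion to weights (total weight 3): Martin (weight 1/2) → 1/6; Edmund (weight 1) → 1/3; Prudence (weight 1/2) → 1/6; Tessa (weight 1) → 1/3.
Martin predeceased; the 1/6 allotted to Martin's branch passes to Martin's issue by representation.
The 1/6 is divided into 2 equal shares of 1/12 among Samuel, Kenneth.
Samuel is living and takes 1/12.
Kenneth predeceased; the 1/12 allotted to Kenneth's branch passes to Kenneth's issue by representation.
The 1/12 is divided into 3 equal shares of 1/36 among Albert, Judith, George.
Albert is living and takes 1/36.
Judith is living and takes 1/36.
George is living and takes 1/36.
Edmund predeceased; the 1/3 allotted to Edmund's branch passes to Edmund's issue by representation.
The 1/3 is divided into 3 equal shares of 1/9 among Charles, Oliver, Beatrice.
Charles is living and takes 1/9.
Oliver is living and takes 1/9.
Beatrice predeceased; the 1/9 allotted to Beatrice's branch passes to Beatrice's issue by representation.
The 1/9 is divided into 2 equal shares of 1/18 among Winifred, Nora.
Winifred is living and takes 1/18.
Nora is living and takes 1/18.
Prudence is living and takes 1/6.
Tessa is living and takes 1/3.

Albert 1/36; Charles 1/9; George 1/36; Judith 1/36; Nora 1/18; Oliver 1/9; Prudence 1/6; Samuel 1/12; Tessa 1/3; Winifred 1/18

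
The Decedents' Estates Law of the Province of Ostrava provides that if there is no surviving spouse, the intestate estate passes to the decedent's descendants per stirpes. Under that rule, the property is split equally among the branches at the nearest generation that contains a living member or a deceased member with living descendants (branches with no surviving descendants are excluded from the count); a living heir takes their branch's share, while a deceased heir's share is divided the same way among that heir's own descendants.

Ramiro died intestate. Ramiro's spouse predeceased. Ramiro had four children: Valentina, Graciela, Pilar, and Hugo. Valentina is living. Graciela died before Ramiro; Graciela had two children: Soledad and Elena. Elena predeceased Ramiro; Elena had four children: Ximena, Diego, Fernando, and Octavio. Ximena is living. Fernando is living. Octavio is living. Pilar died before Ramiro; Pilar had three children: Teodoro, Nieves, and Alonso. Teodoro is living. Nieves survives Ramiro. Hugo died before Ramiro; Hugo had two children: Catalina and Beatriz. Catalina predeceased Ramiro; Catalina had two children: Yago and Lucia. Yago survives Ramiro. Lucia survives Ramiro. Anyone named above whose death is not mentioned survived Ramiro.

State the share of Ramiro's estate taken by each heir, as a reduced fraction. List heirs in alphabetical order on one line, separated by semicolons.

Alonso 1/12; Beatriz 1/8; Diego 1/32; Fernando 1/32; Lucia 1/16; Nieves 1/12; Octavio 1/32; Soledad 1/8; Teodoro 1/12; Valentina 1/4; Ximena 1/32; Yago 1/16

There is no surviving spouse, so the entire estate passes to Ramiro's descendants per stirpes.
The estate is divided into 4 equal shares of 1/4 among Valentina, Graciela, Pilar, Hugo.
Valentina is living and takes 1/4.
Graciela predeceased; the 1/4 allotted to Graciela's branch passes to Graciela's issue by representation.
The 1/4 is divided into 2 equal shares of 1/8 among Soledad, Elena.
Soledad is living and takes 1/8.
Elena predeceased; the 1/8 allotted to Elena's branch passes to Elena's issue by representation.
The 1/8 is divided into 4 equal shares of 1/32 among Ximena, Diego, Fernando, Octavio.
Ximena is living and takes 1/32.
Diego is living and takes 1/32.
Fernando is living and takes 1/32.
Octavio is living and takes 1/32.
Pilar predeceased; the 1/4 allotted to Pilar's branch passes to Pilar's issue by representation.
The 1/4 is divided into 3 equal shares of 1/12 among Teodoro, Nieves, Alonso.
Teodoro is living and takes 1/12.
Nieves is living and takes 1/12.
Alonso is living and takes 1/12.
Hugo predeceased; the 1/4 allotted to Hugo's branch passes to Hugo's issue by representation.
The 1/4 is divided into 2 equal shares of 1/8 among Catalina, Beatriz.
Catalina predeceased; the 1/8 allotted to Catalina's branch passes to Catalina's issue by representation.
The 1/8 is divided into 2 equal shares of 1/16 among Yago, Lucia.
Yago is living and takes 1/16.
Lucia is living and takes 1/16.
Beatriz is living and takes 1/8.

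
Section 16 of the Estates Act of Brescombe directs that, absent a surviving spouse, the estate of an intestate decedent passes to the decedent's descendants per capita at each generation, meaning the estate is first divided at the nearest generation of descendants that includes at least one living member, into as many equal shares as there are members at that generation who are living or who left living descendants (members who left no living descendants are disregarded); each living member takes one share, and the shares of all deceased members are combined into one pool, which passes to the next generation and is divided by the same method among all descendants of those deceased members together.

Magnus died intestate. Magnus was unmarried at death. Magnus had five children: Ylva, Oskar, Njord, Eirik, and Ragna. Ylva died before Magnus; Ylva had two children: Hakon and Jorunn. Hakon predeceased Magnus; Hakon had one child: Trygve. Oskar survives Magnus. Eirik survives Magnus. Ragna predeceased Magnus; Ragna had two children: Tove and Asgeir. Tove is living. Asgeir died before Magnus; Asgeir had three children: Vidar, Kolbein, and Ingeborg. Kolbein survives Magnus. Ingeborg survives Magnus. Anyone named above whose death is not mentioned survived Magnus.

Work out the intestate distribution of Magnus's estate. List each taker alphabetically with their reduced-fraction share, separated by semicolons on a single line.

Eirik 1/5; Ingeborg 1/20; Jorunn 1/10; Kolbein 1/20; Njord 1/5; Oskar 1/5; Tove 1/10; Trygve 1/20; Vidar 1/20

There is no surviving spouse, so the entire estate passes to Magnus's descendants per capita at each generation.
At generation 1 (Ylva, Oskar, Njord, Eirik, Ragna) there are 5 shares of (1)/5 = 1/5 each.
Living: Oskar, Njord, and Eirik — each takes 1/5.
Deceased: Ylva and Ragna. Their combined 2/5 is pooled and carried to generation 2.
At generation 2 (Hakon, Jorunn, Tove, Asgeir) there are 4 shares of (2/5)/4 = 1/10 each.
Living: Jorunn and Tove — each takes 1/10.
Deceased: Hakon and Asgeir. Their combined 1/5 is pooled and carried to generation 3.
At generation 3 (Trygve, Vidar, Kolbein, Ingeborg) there are 4 shares of (1/5)/4 = 1/20 each.
Living: Trygve, Vidar, Kolbein, and Ingeborg — each takes 1/20.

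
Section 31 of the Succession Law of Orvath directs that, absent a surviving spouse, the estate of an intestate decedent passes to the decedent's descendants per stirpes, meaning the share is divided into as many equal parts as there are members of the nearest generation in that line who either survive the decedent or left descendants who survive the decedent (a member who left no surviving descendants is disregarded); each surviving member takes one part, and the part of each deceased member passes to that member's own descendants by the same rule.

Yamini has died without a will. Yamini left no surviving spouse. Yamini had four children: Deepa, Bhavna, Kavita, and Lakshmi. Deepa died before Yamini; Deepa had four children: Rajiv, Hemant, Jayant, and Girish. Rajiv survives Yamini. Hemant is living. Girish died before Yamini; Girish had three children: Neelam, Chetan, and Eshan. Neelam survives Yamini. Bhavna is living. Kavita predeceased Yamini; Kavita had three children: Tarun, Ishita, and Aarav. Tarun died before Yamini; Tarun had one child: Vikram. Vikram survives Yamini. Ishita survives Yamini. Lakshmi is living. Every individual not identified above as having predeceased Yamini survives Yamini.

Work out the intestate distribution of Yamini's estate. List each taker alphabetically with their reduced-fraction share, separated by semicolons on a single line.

Aarav 1/12; Bhavna 1/4; Chetan 1/48; Eshan 1/48; Hemant 1/16; Ishita 1/12; Jayant 1/16; Lakshmi 1/4; Neelam 1/48; Rajiv 1/16; Vikram 1/12

There is no surviving spouse, so the entire estate passes to Yamini's descendants per stirpes.
The estate is divided into 4 equal shares of 1/4 among Deepa, Bhavna, Kavita, Lakshmi.
Deepa predeceased; the 1/4 allotted to Deepa's branch passes to Deepa's issue by representation.
The 1/4 is divided into 4 equal shares of 1/16 among Rajiv, Hemant, Jayant, Girish.
Rajiv is living and takes 1/16.
Hemant is living and takes 1/16.
Jayant is living and takes 1/16.
Girish predeceased; the 1/16 allotted to Girish's branch passes to Girish's issue by representation.
The 1/16 is divided into 3 equal shares of 1/48 among Neelam, Chetan, Eshan.
Neelam is living and takes 1/48.
Chetan is living and takes 1/48.
Eshan is living and takes 1/48.
Bhavna is living and takes 1/4.
Kavita predeceased; the 1/4 allotted to Kavita's branch passes to Kavita's issue by representation.
The 1/4 is divided into 3 equal shares of 1/12 among Tarun, Ishita, Aarav.
Tarun predeceased; the 1/12 allotted to Tarun's branch passes to Tarun's issue by representation.
Vikram is the sole taker at this level and receives the full 1/12.
Ishita is living and takes 1/12.
Aarav is living and takes 1/12.
Lakshmi is living and takes 1/4.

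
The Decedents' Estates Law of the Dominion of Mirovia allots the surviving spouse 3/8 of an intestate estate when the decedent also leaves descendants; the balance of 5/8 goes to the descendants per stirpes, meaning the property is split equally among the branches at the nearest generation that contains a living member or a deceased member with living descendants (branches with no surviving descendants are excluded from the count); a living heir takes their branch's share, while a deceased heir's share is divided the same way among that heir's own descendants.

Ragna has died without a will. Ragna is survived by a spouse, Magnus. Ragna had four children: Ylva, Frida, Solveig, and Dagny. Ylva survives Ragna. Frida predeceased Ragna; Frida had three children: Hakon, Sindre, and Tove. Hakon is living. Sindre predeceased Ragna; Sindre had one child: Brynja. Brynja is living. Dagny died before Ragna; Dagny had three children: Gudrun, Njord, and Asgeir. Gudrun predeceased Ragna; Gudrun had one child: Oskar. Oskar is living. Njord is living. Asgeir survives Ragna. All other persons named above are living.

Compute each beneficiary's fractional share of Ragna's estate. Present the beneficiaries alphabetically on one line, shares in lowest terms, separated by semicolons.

Magnus, as surviving spouse, takes 3/8.
The remaining 5/8 passes to Ragna's descendants per stirpes.
The 5/8 is divided into 4 equal shares of 5/32 among Ylva, Frida, Solveig, Dagny.
Ylva is living and takes 5/32.
Frida predeceased; the 5/32 allotted to Frida's branch passes to Frida's issue by representation.
The 5/32 is divided into 3 equal shares of 5/96 among Hakon, Sindre, Tove.
Hakon is living and takes 5/96.
Sindre predeceased; the 5/96 allotted to Sindre's branch passes to Sindre's issue by representation.
Brynja is the sole taker at this level and receives the full 5/96.
Tove is living and takes 5/96.
Solveig is living and takes 5/32.
Dagny predeceased; the 5/32 allotted to Dagny's branch passes to Dagny's issue by representation.
The 5/32 is divided into 3 equal shares of 5/96 among Gudrun, Njord, Asgeir.
Gudrun predeceased; the 5/96 allotted to Gudrun's branch passes to Gudrun's issue by representation.
Oskar is the sole taker at this level and receives the full 5/96.
Njord is living and takes 5/96.
Asgeir is living and takes 5/96.

Asgeir 5/96; Brynja 5/96; Hakon 5/96; Magnus 3/8; Njord 5/96; Oskar 5/96; Solveig 5/32; Tove 5/96; Ylva 5/32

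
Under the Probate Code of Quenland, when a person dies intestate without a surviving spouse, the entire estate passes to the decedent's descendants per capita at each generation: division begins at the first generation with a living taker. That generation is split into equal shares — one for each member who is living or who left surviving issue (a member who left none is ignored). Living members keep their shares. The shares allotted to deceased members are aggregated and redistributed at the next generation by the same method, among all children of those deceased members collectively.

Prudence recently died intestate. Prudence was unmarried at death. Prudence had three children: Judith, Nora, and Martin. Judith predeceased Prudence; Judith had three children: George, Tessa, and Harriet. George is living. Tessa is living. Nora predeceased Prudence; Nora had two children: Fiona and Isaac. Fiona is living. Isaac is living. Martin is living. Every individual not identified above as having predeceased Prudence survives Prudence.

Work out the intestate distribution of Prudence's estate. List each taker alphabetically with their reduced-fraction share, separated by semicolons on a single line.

There is no surviving spouse, so the entire estate passes to Prudence's descendants per capita at each generation.
At generation 1 (Judith, Nora, Martin) there are 3 shares of (1)/3 = 1/3 each.
Living: Martin — each takes 1/3.
Deceased: Judith and Nora. Their combined 2/3 is pooled and carried to generation 2.
At generation 2 (George, Tessa, Harriet, Fiona, Isaac) there are 5 shares of (2/3)/5 = 2/15 each.
Living: George, Tessa, Harriet, Fiona, and Isaac — each takes 2/15.

Fiona 2/15; George 2/15; Harriet 2/15; Isaac 2/15; Martin 1/3; Tessa 2/15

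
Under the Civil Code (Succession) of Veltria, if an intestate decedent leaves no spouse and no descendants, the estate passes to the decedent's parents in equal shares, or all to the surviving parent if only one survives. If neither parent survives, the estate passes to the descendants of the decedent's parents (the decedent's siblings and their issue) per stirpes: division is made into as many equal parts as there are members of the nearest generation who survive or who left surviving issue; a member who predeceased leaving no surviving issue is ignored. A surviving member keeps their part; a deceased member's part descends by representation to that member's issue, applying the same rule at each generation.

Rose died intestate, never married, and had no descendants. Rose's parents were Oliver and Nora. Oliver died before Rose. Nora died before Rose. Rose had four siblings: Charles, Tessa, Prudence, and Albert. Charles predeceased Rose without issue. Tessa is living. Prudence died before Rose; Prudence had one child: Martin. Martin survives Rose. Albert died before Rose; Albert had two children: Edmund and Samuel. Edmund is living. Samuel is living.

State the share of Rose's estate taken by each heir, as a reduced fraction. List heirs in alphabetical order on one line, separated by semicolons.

Neither parent survives and there are no descendants, so the estate passes to Rose's siblings and their issue per stirpes.
Charles left no surviving issue, so that branch lapses and is disregarded.
The estate is divided into 3 equal shares of 1/3 among Tessa, Prudence, Albert.
Tessa is living and takes 1/3.
Prudence predeceased; the 1/3 allotted to Prudence's branch passes to Prudence's issue by representation.
Martin is the sole taker at this level and receives the full 1/3.
Albert predeceased; the 1/3 allotted to Albert's branch passes to Albert's issue by representation.
The 1/3 is divided into 2 equal shares of 1/6 among Edmund, Samuel.
Edmund is living and takes 1/6.
Samuel is living and takes 1/6.

Edmund 1/6; Martin 1/3; Samuel 1/6; Tessa 1/3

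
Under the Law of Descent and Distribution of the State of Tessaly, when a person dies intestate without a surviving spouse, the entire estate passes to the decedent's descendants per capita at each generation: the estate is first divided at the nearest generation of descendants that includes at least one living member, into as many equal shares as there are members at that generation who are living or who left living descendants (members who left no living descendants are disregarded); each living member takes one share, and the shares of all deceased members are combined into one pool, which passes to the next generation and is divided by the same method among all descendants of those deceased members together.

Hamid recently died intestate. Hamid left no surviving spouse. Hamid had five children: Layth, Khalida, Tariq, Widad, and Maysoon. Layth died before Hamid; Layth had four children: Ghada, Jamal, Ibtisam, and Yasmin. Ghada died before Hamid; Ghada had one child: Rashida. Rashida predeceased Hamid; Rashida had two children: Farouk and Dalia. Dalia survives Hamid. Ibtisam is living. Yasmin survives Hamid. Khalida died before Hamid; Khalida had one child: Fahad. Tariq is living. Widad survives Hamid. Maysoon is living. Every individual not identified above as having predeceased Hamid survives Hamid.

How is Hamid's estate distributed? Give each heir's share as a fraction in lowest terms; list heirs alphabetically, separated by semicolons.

Dalia 1/25; Fahad 2/25; Farouk 1/25; Ibtisam 2/25; Jamal 2/25; Maysoon 1/5; Tariq 1/5; Widad 1/5; Yasmin 2/25

There is no surviving spouse, so the entire estate passes to Hamid's descendants per capita at each generation.
At generation 1 (Layth, Khalida, Tariq, Widad, Maysoon) there are 5 shares of (1)/5 = 1/5 each.
Living: Tariq, Widad, and Maysoon — each takes 1/5.
Deceased: Layth and Khalida. Their combined 2/5 is pooled and carried to generation 2.
At generation 2 (Ghada, Jamal, Ibtisam, Yasmin, Fahad) there are 5 shares of (2/5)/5 = 2/25 each.
Living: Jamal, Ibtisam, Yasmin, and Fahad — each takes 2/25.
Deceased: Ghada. That 2/25 share is carried to generation 3.
At generation 3 (Rashida) there are 1 shares of (2/25)/1 = 2/25 each.
Deceased: Rashida. That 2/25 share is carried to generation 4.
At generation 4 (Farouk, Dalia) there are 2 shares of (2/25)/2 = 1/25 each.
Living: Farouk and Dalia — each takes 1/25.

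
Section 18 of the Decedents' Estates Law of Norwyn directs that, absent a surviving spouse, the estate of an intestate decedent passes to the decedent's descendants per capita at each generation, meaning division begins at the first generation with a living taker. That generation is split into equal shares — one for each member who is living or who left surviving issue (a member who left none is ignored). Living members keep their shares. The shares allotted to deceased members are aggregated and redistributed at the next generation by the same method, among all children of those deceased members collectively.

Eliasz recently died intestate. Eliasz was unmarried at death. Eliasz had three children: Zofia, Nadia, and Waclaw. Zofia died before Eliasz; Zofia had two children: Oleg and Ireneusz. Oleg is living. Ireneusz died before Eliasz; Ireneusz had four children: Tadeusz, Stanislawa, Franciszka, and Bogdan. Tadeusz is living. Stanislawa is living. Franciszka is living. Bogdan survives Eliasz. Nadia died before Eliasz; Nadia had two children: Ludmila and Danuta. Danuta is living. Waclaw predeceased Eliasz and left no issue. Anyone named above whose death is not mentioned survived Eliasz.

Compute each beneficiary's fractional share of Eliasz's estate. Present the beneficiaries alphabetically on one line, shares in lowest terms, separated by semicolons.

Bogdan 1/16; Danuta 1/4; Franciszka 1/16; Ludmila 1/4; Oleg 1/4; Stanislawa 1/16; Tadeusz 1/16

There is no surviving spouse, so the entire estate passes to Eliasz's descendants per capita at each generation.
No one at generation 1 (Zofia, Nadia) is living; moving to the next generation.
At generation 2 (Oleg, Ireneusz, Ludmila, Danuta) there are 4 shares of (1)/4 = 1/4 each.
Living: Oleg, Ludmila, and Danuta — each takes 1/4.
Deceased: Ireneusz. That 1/4 share is carried to generation 3.
At generation 3 (Tadeusz, Stanislawa, Franciszka, Bogdan) there are 4 shares of (1/4)/4 = 1/16 each.
Living: Tadeusz, Stanislawa, Franciszka, and Bogdan — each takes 1/16.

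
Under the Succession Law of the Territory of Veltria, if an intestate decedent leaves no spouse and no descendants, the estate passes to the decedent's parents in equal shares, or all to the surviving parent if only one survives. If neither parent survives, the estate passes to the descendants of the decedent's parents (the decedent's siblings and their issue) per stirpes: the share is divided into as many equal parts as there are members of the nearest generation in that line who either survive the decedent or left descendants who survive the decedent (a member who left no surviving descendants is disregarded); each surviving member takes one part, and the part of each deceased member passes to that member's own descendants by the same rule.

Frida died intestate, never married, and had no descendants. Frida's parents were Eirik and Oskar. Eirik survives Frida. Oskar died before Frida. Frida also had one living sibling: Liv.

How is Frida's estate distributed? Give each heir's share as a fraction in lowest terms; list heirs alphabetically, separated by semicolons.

Only one parent, Eirik, survives, so Eirik takes the entire estate. The siblings take nothing because a surviving parent has priority.

Eirik 1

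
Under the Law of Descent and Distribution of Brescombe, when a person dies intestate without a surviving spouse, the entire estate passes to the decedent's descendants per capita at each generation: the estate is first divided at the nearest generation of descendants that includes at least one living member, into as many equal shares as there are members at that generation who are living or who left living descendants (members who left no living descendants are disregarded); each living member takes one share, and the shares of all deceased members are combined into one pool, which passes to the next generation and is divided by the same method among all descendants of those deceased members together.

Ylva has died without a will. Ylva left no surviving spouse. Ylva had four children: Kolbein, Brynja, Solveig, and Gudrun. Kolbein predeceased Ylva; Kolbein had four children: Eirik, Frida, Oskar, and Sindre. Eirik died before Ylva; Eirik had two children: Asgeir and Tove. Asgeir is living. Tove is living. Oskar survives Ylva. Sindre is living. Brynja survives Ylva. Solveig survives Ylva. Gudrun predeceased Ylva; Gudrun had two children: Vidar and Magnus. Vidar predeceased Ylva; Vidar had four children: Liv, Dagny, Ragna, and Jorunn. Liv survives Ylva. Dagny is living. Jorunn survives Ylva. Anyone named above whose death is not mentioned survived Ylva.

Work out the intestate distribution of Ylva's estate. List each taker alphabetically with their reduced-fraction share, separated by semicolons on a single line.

Asgeir 1/36; Brynja 1/4; Dagny 1/36; Frida 1/12; Jorunn 1/36; Liv 1/36; Magnus 1/12; Oskar 1/12; Ragna 1/36; Sindre 1/12; Solveig 1/4; Tove 1/36

There is no surviving spouse, so the entire estate passes to Ylva's descendants per capita at each generation.
At generation 1 (Kolbein, Brynja, Solveig, Gudrun) there are 4 shares of (1)/4 = 1/4 each.
Living: Brynja and Solveig — each takes 1/4.
Deceased: Kolbein and Gudrun. Their combined 1/2 is pooled and carried to generation 2.
At generation 2 (Eirik, Frida, Oskar, Sindre, Vidar, Magnus) there are 6 shares of (1/2)/6 = 1/12 each.
Living: Frida, Oskar, Sindre, and Magnus — each takes 1/12.
Deceased: Eirik and Vidar. Their combined 1/6 is pooled and carried to generation 3.
At generation 3 (Asgeir, Tove, Liv, Dagny, Ragna, Jorunn) there are 6 shares of (1/6)/6 = 1/36 each.
Living: Asgeir, Tove, Liv, Dagny, Ragna, and Jorunn — each takes 1/36.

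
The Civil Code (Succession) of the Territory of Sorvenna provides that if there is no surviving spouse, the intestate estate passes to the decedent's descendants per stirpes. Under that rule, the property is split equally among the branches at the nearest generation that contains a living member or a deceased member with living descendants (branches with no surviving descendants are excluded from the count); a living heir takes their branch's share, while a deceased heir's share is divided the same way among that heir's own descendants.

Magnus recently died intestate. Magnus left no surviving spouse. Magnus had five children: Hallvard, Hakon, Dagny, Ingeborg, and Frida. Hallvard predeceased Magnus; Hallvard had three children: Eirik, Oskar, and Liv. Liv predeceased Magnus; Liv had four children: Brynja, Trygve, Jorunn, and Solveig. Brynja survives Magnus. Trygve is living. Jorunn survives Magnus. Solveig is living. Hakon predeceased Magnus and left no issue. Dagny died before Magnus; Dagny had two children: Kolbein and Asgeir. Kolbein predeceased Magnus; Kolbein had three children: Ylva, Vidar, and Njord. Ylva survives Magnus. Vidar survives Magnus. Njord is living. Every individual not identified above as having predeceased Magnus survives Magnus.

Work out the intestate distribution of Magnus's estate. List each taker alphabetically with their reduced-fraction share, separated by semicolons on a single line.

There is no surviving spouse, so the entire estate passes to Magnus's descendants per stirpes.
Hakon left no surviving issue, so that branch lapses and is disregarded.
The estate is divided into 4 equal shares of 1/4 among Hallvard, Dagny, Ingeborg, Frida.
Hallvard predeceased; the 1/4 allotted to Hallvard's branch passes to Hallvard's issue by representation.
The 1/4 is divided into 3 equal shares of 1/12 among Eirik, Oskar, Liv.
Eirik is living and takes 1/12.
Oskar is living and takes 1/12.
Liv predeceased; the 1/12 allotted to Liv's branch passes to Liv's issue by representation.
The 1/12 is divided into 4 equal shares of 1/48 among Brynja, Trygve, Jorunn, Solveig.
Brynja is living and takes 1/48.
Trygve is living and takes 1/48.
Jorunn is living and takes 1/48.
Solveig is living and takes 1/48.
Dagny predeceased; the 1/4 allotted to Dagny's branch passes to Dagny's issue by representation.
The 1/4 is divided into 2 equal shares of 1/8 among Kolbein, Asgeir.
Kolbein predeceased; the 1/8 allotted to Kolbein's branch passes to Kolbein's issue by representation.
The 1/8 is divided into 3 equal shares of 1/24 among Ylva, Vidar, Njord.
Ylva is living and takes 1/24.
Vidar is living and takes 1/24.
Njord is living and takes 1/24.
Asgeir is living and takes 1/8.
Ingeborg is living and takes 1/4.
Frida is living and takes 1/4.

Asgeir 1/8; Brynja 1/48; Eirik 1/12; Frida 1/4; Ingeborg 1/4; Jorunn 1/48; Njord 1/24; Oskar 1/12; Solveig 1/48; Trygve 1/48; Vidar 1/24; Ylva 1/24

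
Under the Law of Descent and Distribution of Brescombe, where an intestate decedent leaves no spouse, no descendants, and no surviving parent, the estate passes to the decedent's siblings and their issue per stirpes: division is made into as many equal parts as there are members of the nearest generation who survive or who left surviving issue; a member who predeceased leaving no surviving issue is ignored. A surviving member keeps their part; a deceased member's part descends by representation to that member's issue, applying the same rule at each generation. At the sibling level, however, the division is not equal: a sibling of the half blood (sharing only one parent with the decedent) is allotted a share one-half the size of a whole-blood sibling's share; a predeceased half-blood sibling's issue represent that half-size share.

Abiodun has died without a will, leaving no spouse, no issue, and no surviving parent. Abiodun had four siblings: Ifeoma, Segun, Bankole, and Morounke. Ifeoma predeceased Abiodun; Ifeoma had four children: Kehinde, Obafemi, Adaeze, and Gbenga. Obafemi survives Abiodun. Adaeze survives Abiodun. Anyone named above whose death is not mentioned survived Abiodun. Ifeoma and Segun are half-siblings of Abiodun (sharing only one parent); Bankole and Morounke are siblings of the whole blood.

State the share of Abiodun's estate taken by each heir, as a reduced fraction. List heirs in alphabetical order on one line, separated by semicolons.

Adaeze 1/24; Bankole 1/3; Gbenga 1/24; Kehinde 1/24; Morounke 1/3; Obafemi 1/24; Segun 1/6

No spouse, descendants, or parent survives, so the estate passes to Abiodun's siblings per stirpes.
Half-blood siblings count for one-half the weight of whole-blood siblings at the initial division.
Dividing 1 in proportion to weights (total weight 3): Ifeoma (weight 1/2) → 1/6; Segun (weight 1/2) → 1/6; Bankole (weight 1) → 1/3; Morounke (weight 1) → 1/3.
Ifeoma predeceased; the 1/6 allotted to Ifeoma's branch passes to Ifeoma's issue by representation.
The 1/6 is divided into 4 equal shares of 1/24 among Kehinde, Obafemi, Adaeze, Gbenga.
Kehinde is living and takes 1/24.
Obafemi is living and takes 1/24.
Adaeze is living and takes 1/24.
Gbenga is living and takes 1/24.
Segun is living and takes 1/6.
Bankole is living and takes 1/3.
Morounke is living and takes 1/3.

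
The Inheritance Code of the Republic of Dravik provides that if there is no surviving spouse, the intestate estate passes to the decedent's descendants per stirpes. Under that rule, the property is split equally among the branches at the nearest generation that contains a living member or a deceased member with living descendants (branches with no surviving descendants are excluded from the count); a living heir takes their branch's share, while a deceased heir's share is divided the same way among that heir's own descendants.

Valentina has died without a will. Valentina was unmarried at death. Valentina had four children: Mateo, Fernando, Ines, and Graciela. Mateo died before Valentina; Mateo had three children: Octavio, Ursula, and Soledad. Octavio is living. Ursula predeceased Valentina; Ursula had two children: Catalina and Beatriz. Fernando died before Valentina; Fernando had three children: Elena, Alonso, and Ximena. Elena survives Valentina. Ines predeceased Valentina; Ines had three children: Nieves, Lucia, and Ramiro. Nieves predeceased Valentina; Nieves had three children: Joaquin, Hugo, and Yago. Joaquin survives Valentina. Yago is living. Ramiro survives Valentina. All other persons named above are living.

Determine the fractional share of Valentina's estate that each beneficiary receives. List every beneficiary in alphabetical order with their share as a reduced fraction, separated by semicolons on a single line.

There is no surviving spouse, so the entire estate passes to Valentina's descendants per stirpes.
The estate is divided into 4 equal shares of 1/4 among Mateo, Fernando, Ines, Graciela.
Mateo predeceased; the 1/4 allotted to Mateo's branch passes to Mateo's issue by representation.
The 1/4 is divided into 3 equal shares of 1/12 among Octavio, Ursula, Soledad.
Octavio is living and takes 1/12.
Ursula predeceased; the 1/12 allotted to Ursula's branch passes to Ursula's issue by representation.
The 1/12 is divided into 2 equal shares of 1/24 among Catalina, Beatriz.
Catalina is living and takes 1/24.
Beatriz is living and takes 1/24.
Soledad is living and takes 1/12.
Fernando predeceased; the 1/4 allotted to Fernando's branch passes to Fernando's issue by representation.
The 1/4 is divided into 3 equal shares of 1/12 among Elena, Alonso, Ximena.
Elena is living and takes 1/12.
Alonso is living and takes 1/12.
Ximena is living and takes 1/12.
Ines predeceased; the 1/4 allotted to Ines's branch passes to Ines's issue by representation.
The 1/4 is divided into 3 equal shares of 1/12 among Nieves, Lucia, Ramiro.
Nieves predeceased; the 1/12 allotted to Nieves's branch passes to Nieves's issue by representation.
The 1/12 is divided into 3 equal shares of 1/36 among Joaquin, Hugo, Yago.
Joaquin is living and takes 1/36.
Hugo is living and takes 1/36.
Yago is living and takes 1/36.
Lucia is living and takes 1/12.
Ramiro is living and takes 1/12.
Graciela is living and takes 1/4.

Alonso 1/12; Beatriz 1/24; Catalina 1/24; Elena 1/12; Graciela 1/4; Hugo 1/36; Joaquin 1/36; Lucia 1/12; Octavio 1/12; Ramiro 1/12; Soledad 1/12; Ximena 1/12; Yago 1/36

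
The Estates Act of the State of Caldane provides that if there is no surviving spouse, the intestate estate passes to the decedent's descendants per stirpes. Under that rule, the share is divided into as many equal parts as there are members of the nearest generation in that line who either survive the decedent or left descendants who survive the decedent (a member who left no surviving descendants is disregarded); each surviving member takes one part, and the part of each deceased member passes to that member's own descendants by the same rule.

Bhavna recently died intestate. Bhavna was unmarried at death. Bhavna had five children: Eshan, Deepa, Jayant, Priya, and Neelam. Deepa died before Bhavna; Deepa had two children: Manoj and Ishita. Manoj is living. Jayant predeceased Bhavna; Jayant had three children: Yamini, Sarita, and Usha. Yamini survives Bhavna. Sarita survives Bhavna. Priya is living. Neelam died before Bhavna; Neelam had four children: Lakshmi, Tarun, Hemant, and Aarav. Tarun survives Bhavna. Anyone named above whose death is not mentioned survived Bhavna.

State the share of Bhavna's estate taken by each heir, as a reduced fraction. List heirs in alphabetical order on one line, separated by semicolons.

There is no surviving spouse, so the entire estate passes to Bhavna's descendants per stirpes.
The estate is divided into 5 equal shares of 1/5 among Eshan, Deepa, Jayant, Priya, Neelam.
Eshan is living and takes 1/5.
Deepa predeceased; the 1/5 allotted to Deepa's branch passes to Deepa's issue by representation.
The 1/5 is divided into 2 equal shares of 1/10 among Manoj, Ishita.
Manoj is living and takes 1/10.
Ishita is living and takes 1/10.
Jayant predeceased; the 1/5 allotted to Jayant's branch passes to Jayant's issue by representation.
The 1/5 is divided into 3 equal shares of 1/15 among Yamini, Sarita, Usha.
Yamini is living and takes 1/15.
Sarita is living and takes 1/15.
Usha is living and takes 1/15.
Priya is living and takes 1/5.
Neelam predeceased; the 1/5 allotted to Neelam's branch passes to Neelam's issue by representation.
The 1/5 is divided into 4 equal shares of 1/20 among Lakshmi, Tarun, Hemant, Aarav.
Lakshmi is living and takes 1/20.
Tarun is living and takes 1/20.
Hemant is living and takes 1/20.
Aarav is living and takes 1/20.

Aarav 1/20; Eshan 1/5; Hemant 1/20; Ishita 1/10; Lakshmi 1/20; Manoj 1/10; Priya 1/5; Sarita 1/15; Tarun 1/20; Usha 1/15; Yamini 1/15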